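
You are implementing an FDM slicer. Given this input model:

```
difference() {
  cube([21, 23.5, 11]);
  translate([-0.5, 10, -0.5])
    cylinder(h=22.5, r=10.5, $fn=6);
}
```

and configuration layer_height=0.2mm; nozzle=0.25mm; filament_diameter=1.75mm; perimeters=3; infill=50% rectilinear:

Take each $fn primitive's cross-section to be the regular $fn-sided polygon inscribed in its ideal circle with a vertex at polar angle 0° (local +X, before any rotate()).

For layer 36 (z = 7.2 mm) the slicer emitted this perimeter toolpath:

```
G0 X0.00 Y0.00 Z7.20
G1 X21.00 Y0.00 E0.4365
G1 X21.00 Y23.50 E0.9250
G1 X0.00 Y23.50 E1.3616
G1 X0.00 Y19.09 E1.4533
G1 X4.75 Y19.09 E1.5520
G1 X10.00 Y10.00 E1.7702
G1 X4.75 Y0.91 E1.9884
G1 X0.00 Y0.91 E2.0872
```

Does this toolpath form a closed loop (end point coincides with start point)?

Start point (G0): (0.00, 0.00). End point (last G1): the path does not return to the start — open.

no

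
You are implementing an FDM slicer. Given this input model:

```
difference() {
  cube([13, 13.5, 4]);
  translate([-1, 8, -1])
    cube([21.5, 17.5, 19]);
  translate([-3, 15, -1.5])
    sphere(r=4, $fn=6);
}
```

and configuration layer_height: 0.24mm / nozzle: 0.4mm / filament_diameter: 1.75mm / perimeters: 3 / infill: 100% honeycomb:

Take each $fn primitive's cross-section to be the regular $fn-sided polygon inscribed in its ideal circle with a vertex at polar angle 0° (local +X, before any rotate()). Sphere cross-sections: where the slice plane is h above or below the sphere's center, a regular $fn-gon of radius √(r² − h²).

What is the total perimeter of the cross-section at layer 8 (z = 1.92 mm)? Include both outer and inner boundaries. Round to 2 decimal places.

At z = 1.92 mm: the 13×13.5 cube contributes its full rectangle (perimeter 53.00 mm); the 21.5×17.5 cube at (-1, 8) contributes its full rectangle (perimeter 78.00 mm); the sphere at (-3, 15): section is a regular 6-gon, circumradius = √(r²−h²) = √(4²−3.42²) = 2.075 (perimeter = 2·6·2.075·sin(180°/6) = 12.45 mm); Taking the first minus the rest: starting from the 13×13.5 cube, the 21.5×17.5 cube at (-1, 8) partially overlaps it — only the 71.50 mm² overlap (of its 376.25 mm²) is removed, clipping the outline; the r=4 sphere at (-3, 15) misses the remaining region (no effect) — boundary = 42.00 mm. Overall, the cross-section is a single solid region. Total boundary length (outer) = 42.00 mm.

42.00 mm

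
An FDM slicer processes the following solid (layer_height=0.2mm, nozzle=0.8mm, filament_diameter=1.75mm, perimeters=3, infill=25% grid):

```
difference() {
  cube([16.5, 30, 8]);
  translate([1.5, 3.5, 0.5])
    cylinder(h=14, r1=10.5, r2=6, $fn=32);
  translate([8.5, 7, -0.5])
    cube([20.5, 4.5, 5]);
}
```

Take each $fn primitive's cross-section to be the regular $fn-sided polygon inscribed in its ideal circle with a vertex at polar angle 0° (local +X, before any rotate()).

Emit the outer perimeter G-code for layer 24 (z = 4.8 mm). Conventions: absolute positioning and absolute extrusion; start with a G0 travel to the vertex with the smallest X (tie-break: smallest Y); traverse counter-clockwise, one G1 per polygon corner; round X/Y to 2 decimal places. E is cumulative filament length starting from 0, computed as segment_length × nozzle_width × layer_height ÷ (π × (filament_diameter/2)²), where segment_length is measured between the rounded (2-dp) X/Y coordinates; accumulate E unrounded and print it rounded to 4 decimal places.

G0 X0.00 Y12.47 Z4.80
G1 X1.50 Y12.62 E0.1003
G1 X3.28 Y12.44 E0.2193
G1 X4.99 Y11.92 E0.3382
G1 X6.57 Y11.08 E0.4572
G1 X7.95 Y9.95 E0.5759
G1 X9.08 Y8.57 E0.6945
G1 X9.92 Y6.99 E0.8135
G1 X10.44 Y5.28 E0.9324
G1 X10.62 Y3.50 E1.0514
G1 X10.44 Y1.72 E1.1705
G1 X9.92 Y0.01 E1.2893
G1 X9.92 Y0.00 E1.2900
G1 X16.50 Y0.00 E1.7277
G1 X16.50 Y30.00 E3.7233
G1 X0.00 Y30.00 E4.8209
G1 X0.00 Y12.47 E5.9870

At z = 4.8 mm: the cube (footprint 16.5×30) is included at this height; the cone at (1.5, 3.5): at t=0.307 of its height the radius interpolates to r₁+(r₂−r₁)t = 9.118, giving a regular 32-gon of that circumradius; the cube at (8.5, 7) is absent (z outside [-0.5, 4.5]); After the difference (first − rest): starting from the 16.5×30 cube, the cone at (1.5, 3.5) partially overlaps it — only the 114.70 mm² overlap (of its 259.50 mm²) is removed, clipping the outline — 1 connected region. The outline is a single polygon with 16 vertices. Extrusion per mm of travel: 0.8 × 0.2 / (π × 0.875²) = 0.066520. Accumulating E over each segment gives final E = 5.9870.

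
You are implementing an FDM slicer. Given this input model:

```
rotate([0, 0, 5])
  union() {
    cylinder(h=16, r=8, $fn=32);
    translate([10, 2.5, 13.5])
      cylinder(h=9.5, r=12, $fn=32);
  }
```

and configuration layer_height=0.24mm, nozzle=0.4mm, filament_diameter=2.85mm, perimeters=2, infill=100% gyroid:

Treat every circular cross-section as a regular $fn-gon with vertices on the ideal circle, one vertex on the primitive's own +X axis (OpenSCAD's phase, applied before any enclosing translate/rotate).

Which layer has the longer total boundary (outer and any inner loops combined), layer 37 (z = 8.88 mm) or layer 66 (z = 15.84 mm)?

Layer 37 (z = 8.88): the r=8 cylinder contributes a regular 32-gon of circumradius 8 (perimeter = 2·32·8.000·sin(180°/32) = 50.18 mm); the cylinder at (10, 2.5) is absent (z outside [13.5, 23]); Merging all regions: only the r=8 cylinder is present, so the union is just that shape — boundary = 50.18 mm; (whole slice rotated 5° about Z — lengths, areas and connectivity unchanged). So its perimeter = 50.18 mm. Layer 66 (z = 15.84): the cylinder: section is a regular 32-gon, circumradius r=8 (perimeter = 2·32·8.000·sin(180°/32) = 50.18 mm); the r=12 cylinder at (10, 2.5) contributes a regular 32-gon of circumradius 12 (perimeter = 2·32·12.000·sin(180°/32) = 75.28 mm); Combining (union): the regions partially overlap (shared area 111.09 mm²), so the edge portions inside another operand are dropped and the merged outline is re-measured after clipping — boundary = 85.78 mm; (rotated 5° about Z; rotation is an isometry so areas/perimeters/island counts are preserved). So its perimeter = 85.78 mm. Layer 66 is larger (85.78 vs 50.18 mm).

layer 66 (z = 15.84 mm)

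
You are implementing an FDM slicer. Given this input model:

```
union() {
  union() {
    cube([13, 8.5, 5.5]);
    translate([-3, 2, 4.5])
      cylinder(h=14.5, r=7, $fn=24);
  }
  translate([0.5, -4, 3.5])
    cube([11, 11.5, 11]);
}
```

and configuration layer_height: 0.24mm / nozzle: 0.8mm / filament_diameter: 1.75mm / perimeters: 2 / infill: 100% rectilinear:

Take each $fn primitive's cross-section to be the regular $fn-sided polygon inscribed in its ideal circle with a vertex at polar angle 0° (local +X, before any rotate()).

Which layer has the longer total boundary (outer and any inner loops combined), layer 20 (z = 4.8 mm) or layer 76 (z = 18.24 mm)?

Layer 20 (z = 4.8): the 13×8.5 cube contributes its full rectangle (perimeter 43.00 mm); the r=7 cylinder at (-3, 2) contributes a regular 24-gon of circumradius 7 (perimeter = 2·24·7.000·sin(180°/24) = 43.86 mm); Taking the union: the regions partially overlap (shared area 25.57 mm²), so the edge portions inside another operand are dropped and the merged outline is re-measured after clipping — boundary = 65.02 mm; the cube at (0.5, -4) (footprint 11×11.5) is included at this height (perimeter 45.00 mm); Merging all regions: the regions partially overlap (shared area 90.52 mm²), so the edge portions inside another operand are dropped and the merged outline is re-measured after clipping — boundary = 66.95 mm. So its perimeter = 66.95 mm. Layer 76 (z = 18.24): the cube does not reach this height (z outside [0, 5.5]); the r=7 cylinder at (-3, 2) gives a regular 24-gon of circumradius 7 (constant along its height) (perimeter = 2·24·7.000·sin(180°/24) = 43.86 mm); Combining (union): only the r=7 cylinder at (-3, 2) is present, so the union is just that shape — boundary = 43.86 mm; the cube at (0.5, -4) is not intersected at this z (z outside [3.5, 14.5]); Merging all regions: only that combined region is present, so the union is just that shape — boundary = 43.86 mm. So its perimeter = 43.86 mm. Layer 20 is larger (66.95 vs 43.86 mm).

layer 20 (z = 4.8 mm)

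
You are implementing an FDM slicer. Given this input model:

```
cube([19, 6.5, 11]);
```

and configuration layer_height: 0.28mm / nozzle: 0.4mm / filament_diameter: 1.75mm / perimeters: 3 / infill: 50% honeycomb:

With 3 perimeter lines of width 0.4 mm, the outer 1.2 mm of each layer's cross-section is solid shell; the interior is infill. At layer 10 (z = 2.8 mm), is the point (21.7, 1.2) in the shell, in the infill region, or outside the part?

outside

At z = 2.8 mm: the cube (footprint 19×6.5) is included at this height. Overall, the cross-section is a single solid region. The nearest boundary edge runs (19.00, 0.00)→(19.00, 6.50); distance from the point to it = 2.70 mm. The point is not inside any of the regions above, so it lies outside the cross-section (2.70 mm from the nearest boundary).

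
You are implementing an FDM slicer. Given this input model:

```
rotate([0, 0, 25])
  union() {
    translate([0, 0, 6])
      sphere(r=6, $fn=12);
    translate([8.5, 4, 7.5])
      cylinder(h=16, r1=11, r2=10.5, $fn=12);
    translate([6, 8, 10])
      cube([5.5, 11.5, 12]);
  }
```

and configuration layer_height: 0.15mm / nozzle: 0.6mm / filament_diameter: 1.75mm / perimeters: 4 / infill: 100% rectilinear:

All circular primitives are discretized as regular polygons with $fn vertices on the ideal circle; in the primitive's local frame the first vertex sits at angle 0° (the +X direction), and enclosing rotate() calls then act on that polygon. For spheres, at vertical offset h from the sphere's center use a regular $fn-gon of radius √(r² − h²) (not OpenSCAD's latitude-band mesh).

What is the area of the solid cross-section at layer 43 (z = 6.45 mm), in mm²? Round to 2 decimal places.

107.39 mm²

At z = 6.45 mm: the r=6 sphere slices to a regular 12-gon of circumradius 5.983 (√(r²−h²) with h=0.45 from center) (area = (12/2)·5.983²·sin(360°/12) = 107.39 mm²); the cone at (8.5, 4) is absent (z outside [7.5, 23.5]); the cube at (6, 8) is absent (z outside [10, 22]); Taking the union: only the r=6 sphere is present, so the union is just that shape — area = 107.39 mm²; (whole slice rotated 25° about Z — lengths, areas and connectivity unchanged). Overall, the cross-section is a single solid region. Net area = 107.39 mm².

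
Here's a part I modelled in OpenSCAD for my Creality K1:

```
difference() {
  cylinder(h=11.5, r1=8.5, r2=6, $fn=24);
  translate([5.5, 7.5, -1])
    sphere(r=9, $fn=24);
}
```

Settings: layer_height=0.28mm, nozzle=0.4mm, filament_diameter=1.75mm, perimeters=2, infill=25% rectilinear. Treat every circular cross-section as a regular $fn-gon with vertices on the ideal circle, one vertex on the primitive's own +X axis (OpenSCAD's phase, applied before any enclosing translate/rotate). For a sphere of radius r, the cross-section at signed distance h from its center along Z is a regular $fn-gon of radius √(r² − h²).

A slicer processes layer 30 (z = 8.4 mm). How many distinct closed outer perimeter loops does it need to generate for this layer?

At z = 8.4 mm: the cone contributes a regular 24-gon of circumradius 6.674 (interpolated between r1=8.5 and r2=6 at t=0.730); the sphere at (5.5, 7.5) is not intersected at this z (|z−center|=9.400 > r=9); Taking the first minus the rest: none of the subtracted shapes is present at this height, so the cone is unchanged — 1 connected region. The result has 1 disconnected region.

1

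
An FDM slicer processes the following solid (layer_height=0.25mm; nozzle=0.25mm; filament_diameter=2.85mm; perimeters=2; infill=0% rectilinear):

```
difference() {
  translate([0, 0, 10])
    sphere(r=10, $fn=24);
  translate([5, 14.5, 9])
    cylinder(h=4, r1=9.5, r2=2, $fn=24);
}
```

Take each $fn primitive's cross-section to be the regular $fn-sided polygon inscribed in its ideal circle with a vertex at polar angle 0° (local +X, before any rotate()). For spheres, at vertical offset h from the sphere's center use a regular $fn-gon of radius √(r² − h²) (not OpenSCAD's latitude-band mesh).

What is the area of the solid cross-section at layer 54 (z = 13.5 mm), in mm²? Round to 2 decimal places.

At z = 13.5 mm: the r=10 sphere contributes a regular 24-gon of circumradius √(10²−3.5²) = 9.367 (area = (24/2)·9.367²·sin(360°/24) = 272.54 mm²); the cone at (5, 14.5) does not reach this height (z outside [9, 13]); Taking the first minus the rest: none of the subtracted shapes is present at this height, so the r=10 sphere is unchanged — area = 272.54 mm². Overall, the cross-section is a single solid region. Net area = 272.54 mm².

272.54 mm²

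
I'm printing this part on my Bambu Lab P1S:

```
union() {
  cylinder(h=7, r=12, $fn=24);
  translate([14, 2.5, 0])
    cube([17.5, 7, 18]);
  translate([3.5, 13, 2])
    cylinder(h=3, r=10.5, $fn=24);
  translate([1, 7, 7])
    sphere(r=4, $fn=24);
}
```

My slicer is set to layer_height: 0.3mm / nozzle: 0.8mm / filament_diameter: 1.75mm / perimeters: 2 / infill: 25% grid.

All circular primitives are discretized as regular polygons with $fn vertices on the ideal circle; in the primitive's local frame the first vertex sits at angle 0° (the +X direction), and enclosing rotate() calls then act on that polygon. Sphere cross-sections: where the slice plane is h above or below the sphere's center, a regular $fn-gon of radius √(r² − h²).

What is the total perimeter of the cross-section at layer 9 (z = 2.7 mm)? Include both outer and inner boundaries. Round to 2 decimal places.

At z = 2.7 mm: the r=12 cylinder gives a regular 24-gon of circumradius 12 (constant along its height) (perimeter = 2·24·12.000·sin(180°/24) = 75.18 mm); the cube at (14, 2.5) (footprint 17.5×7) is included at this height (perimeter 49.00 mm); the r=10.5 cylinder at (3.5, 13) contributes a regular 24-gon of circumradius 10.5 (perimeter = 2·24·10.500·sin(180°/24) = 65.79 mm); the sphere at (1, 7) is not intersected at this z (|z−center|=4.300 > r=4); Merging all regions: the regions partially overlap (shared area 110.78 mm²), so the edge portions inside another operand are dropped and the merged outline is re-measured after clipping — boundary = 148.56 mm. Overall, the cross-section has 2 separate islands. Total boundary length (outer) = 148.56 mm.

148.56 mm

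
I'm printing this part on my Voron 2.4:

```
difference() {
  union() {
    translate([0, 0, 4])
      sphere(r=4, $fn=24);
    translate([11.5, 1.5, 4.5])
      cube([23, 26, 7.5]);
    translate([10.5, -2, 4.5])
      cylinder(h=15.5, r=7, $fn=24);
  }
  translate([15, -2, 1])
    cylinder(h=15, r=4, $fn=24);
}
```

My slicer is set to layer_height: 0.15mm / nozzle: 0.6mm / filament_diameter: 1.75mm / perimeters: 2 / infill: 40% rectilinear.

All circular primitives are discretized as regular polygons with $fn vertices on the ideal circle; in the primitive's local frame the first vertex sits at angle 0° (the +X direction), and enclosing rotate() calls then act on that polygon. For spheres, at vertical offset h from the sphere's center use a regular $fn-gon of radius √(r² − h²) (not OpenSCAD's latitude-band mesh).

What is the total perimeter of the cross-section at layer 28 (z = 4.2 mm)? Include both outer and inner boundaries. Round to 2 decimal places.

At z = 4.2 mm: the sphere: section is a regular 24-gon, circumradius = √(r²−h²) = √(4²−0.2²) = 3.995 (perimeter = 2·24·3.995·sin(180°/24) = 25.03 mm); the cube at (11.5, 1.5) is absent (z outside [4.5, 12]); the cylinder at (10.5, -2) does not reach this height (z outside [4.5, 20]); Combining (union): only the r=4 sphere is present, so the union is just that shape — boundary = 25.03 mm; the r=4 cylinder at (15, -2) gives a regular 24-gon of circumradius 4 (constant along its height) (perimeter = 2·24·4.000·sin(180°/24) = 25.06 mm); Taking the first minus the rest: starting from the result so far, the r=4 cylinder at (15, -2) misses the remaining region (no effect) — boundary = 25.03 mm. Overall, the cross-section is a single solid region. Total boundary length (outer) = 25.03 mm.

25.03 mm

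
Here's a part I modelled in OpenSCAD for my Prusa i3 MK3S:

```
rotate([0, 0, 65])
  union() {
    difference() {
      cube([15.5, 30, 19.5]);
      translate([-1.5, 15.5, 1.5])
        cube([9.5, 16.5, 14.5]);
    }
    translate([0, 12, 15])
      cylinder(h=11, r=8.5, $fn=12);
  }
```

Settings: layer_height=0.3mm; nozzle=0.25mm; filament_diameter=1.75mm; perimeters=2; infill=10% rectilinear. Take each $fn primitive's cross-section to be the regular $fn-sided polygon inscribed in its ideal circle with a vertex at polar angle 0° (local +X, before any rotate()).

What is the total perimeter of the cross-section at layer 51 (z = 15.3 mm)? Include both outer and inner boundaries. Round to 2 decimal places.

107.41 mm

At z = 15.3 mm: the 15.5×30 cube contributes its full rectangle (perimeter 91.00 mm); the 9.5×16.5 cube at (-1.5, 15.5) contributes its full rectangle (perimeter 52.00 mm); Subtracting the remaining from the first: starting from the 15.5×30 cube, the 9.5×16.5 cube at (-1.5, 15.5) partially overlaps it — only the 116.00 mm² overlap (of its 156.75 mm²) is removed, clipping the outline — boundary = 91.00 mm; the r=8.5 cylinder at (0, 12) contributes a regular 12-gon of circumradius 8.5 (perimeter = 2·12·8.500·sin(180°/12) = 52.80 mm); Taking the union: the regions partially overlap (shared area 82.30 mm²), so the edge portions inside another operand are dropped and the merged outline is re-measured after clipping — boundary = 107.41 mm; (whole slice rotated 65° about Z — lengths, areas and connectivity unchanged). Overall, the cross-section is a single solid region. Total boundary length (outer) = 107.41 mm.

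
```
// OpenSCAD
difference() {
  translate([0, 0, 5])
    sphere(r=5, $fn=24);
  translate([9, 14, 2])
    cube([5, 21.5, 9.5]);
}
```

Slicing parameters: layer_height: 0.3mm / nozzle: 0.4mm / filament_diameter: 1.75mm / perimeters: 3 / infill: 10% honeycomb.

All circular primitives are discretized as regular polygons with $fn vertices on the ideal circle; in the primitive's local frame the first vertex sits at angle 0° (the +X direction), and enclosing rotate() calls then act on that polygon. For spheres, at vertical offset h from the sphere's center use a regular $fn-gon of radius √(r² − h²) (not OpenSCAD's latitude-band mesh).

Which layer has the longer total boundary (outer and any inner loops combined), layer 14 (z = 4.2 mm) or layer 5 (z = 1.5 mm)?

layer 14 (z = 4.2 mm)

Layer 14 (z = 4.2): the r=5 sphere slices to a regular 24-gon of circumradius 4.936 (√(r²−h²) with h=0.8 from center) (perimeter = 2·24·4.936·sin(180°/24) = 30.92 mm); the cube at (9, 14) is present — its section is the full 5×21.5 rectangle (perimeter 53.00 mm); Taking the first minus the rest: starting from the r=5 sphere, the 5×21.5 cube at (9, 14) misses the remaining region (no effect) — boundary = 30.92 mm. So its perimeter = 30.92 mm. Layer 5 (z = 1.5): the r=5 sphere slices to a regular 24-gon of circumradius 3.571 (√(r²−h²) with h=3.5 from center) (perimeter = 2·24·3.571·sin(180°/24) = 22.37 mm); the cube at (9, 14) is not intersected at this z (z outside [2, 11.5]); Taking the first minus the rest: none of the subtracted shapes is present at this height, so the r=5 sphere is unchanged — boundary = 22.37 mm. So its perimeter = 22.37 mm. Layer 14 is larger (30.92 vs 22.37 mm).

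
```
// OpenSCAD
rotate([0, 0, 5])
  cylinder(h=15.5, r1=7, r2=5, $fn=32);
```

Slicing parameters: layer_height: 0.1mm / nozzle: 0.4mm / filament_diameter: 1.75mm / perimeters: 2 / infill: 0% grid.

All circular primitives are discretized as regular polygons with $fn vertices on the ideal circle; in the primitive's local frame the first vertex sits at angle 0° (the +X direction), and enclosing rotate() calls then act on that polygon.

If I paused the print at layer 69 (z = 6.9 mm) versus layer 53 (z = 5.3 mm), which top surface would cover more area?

layer 53 (z = 5.3 mm)

Layer 69 (z = 6.9): the cone (r1=7→r2=5) has section circumradius 6.110 here — a regular 32-gon (area = (32/2)·6.110²·sin(360°/32) = 116.52 mm²); (rotated 5° about Z; rotation is an isometry so areas/perimeters/island counts are preserved). So its area = 116.52 mm². Layer 53 (z = 5.3): the cone (r1=7→r2=5) has section circumradius 6.316 here — a regular 32-gon (area = (32/2)·6.316²·sin(360°/32) = 124.53 mm²); (whole slice rotated 5° about Z — lengths, areas and connectivity unchanged). So its area = 124.53 mm². Layer 53 is larger (124.53 vs 116.52 mm²).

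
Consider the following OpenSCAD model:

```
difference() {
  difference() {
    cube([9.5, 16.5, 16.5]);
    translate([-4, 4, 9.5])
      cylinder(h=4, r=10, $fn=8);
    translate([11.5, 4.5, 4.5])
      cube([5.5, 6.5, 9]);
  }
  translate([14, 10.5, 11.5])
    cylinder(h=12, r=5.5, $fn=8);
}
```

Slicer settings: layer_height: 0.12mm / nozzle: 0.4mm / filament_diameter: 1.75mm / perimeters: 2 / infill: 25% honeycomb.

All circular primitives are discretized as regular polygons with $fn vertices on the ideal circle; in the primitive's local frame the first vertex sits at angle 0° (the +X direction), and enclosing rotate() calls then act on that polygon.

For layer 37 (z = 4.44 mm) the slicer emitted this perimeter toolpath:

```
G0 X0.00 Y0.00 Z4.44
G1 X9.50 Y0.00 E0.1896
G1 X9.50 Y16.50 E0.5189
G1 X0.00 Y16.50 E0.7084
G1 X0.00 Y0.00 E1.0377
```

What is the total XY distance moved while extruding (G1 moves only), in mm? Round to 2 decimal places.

52.00 mm

Sum the Euclidean lengths of each G1 segment: total = 52.00 mm.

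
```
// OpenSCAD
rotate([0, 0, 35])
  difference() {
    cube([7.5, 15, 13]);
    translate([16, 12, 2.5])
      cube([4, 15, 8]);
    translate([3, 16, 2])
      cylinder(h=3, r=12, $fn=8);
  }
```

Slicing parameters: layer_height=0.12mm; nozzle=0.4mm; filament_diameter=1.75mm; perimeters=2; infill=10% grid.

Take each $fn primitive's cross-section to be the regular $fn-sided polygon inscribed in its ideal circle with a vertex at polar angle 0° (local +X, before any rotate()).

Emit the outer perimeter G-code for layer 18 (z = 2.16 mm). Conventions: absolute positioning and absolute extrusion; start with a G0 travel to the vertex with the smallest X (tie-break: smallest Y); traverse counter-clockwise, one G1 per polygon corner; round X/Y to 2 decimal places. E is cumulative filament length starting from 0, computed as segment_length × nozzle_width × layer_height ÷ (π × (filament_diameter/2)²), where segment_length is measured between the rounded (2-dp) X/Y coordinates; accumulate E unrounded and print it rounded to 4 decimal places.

G0 X-3.01 Y4.29 Z2.16
G1 X0.00 Y0.00 E0.1046
G1 X6.14 Y4.30 E0.2542
G1 X2.78 Y9.11 E0.3713
G1 X0.16 Y5.00 E0.4685
G1 X-3.01 Y4.29 E0.5334

At z = 2.16 mm: the 7.5×15 cube contributes its full rectangle; the cube at (16, 12) does not reach this height (z outside [2.5, 10.5]); the r=12 cylinder at (3, 16) gives a regular 8-gon of circumradius 12 (constant along its height); Taking the first minus the rest: starting from the 7.5×15 cube, the r=12 cylinder at (3, 16) partially overlaps it — only the 76.44 mm² overlap (of its 407.29 mm²) is removed, clipping the outline — 1 connected region; (whole slice rotated 35° about Z — lengths, areas and connectivity unchanged). The outline is a single polygon with 5 vertices. Extrusion per mm of travel: 0.4 × 0.12 / (π × 0.875²) = 0.019956. Accumulating E over each segment gives final E = 0.5334.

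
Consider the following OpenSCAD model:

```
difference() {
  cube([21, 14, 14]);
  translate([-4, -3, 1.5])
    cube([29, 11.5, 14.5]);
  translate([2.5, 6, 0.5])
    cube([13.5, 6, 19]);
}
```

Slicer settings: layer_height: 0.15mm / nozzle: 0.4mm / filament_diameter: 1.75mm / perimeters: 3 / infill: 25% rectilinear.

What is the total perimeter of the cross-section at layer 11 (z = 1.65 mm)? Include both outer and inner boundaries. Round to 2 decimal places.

At z = 1.65 mm: the cube is present — its section is the full 21×14 rectangle (perimeter 70.00 mm); the cube at (-4, -3) (footprint 29×11.5) is included at this height (perimeter 81.00 mm); the 13.5×6 cube at (2.5, 6) contributes its full rectangle (perimeter 39.00 mm); Taking the first minus the rest: starting from the 21×14 cube, the 29×11.5 cube at (-4, -3) partially overlaps it — only the 178.50 mm² overlap (of its 333.50 mm²) is removed, clipping the outline; the 13.5×6 cube at (2.5, 6) partially overlaps it — only the 47.25 mm² overlap (of its 81.00 mm²) is removed, clipping the outline — boundary = 60.00 mm. Overall, the cross-section is a single solid region. Total boundary length (outer) = 60.00 mm.

60.00 mm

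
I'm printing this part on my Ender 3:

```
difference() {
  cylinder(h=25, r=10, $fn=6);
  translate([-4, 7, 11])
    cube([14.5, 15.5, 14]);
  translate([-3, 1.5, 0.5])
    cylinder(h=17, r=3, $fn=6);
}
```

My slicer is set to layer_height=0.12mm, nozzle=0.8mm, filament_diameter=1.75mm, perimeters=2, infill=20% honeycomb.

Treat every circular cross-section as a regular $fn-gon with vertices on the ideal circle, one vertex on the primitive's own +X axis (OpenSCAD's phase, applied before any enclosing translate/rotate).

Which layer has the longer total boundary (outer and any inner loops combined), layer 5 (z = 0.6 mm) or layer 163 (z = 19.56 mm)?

Layer 5 (z = 0.6): the cylinder: section is a regular 6-gon, circumradius r=10 (perimeter = 2·6·10.000·sin(180°/6) = 60.00 mm); the cube at (-4, 7) does not reach this height (z outside [11, 25]); the r=3 cylinder at (-3, 1.5) gives a regular 6-gon of circumradius 3 (constant along its height) (perimeter = 2·6·3.000·sin(180°/6) = 18.00 mm); Subtracting the remaining from the first: starting from the r=10 cylinder, the r=3 cylinder at (-3, 1.5) lies wholly inside it (removes its full 23.38 mm² and its 18.00 mm outline becomes a hole wall) — boundary (outer + 1 inner loop) = 78.00 mm. So its perimeter = 78.00 mm. Layer 163 (z = 19.56): the cylinder: section is a regular 6-gon, circumradius r=10 (perimeter = 2·6·10.000·sin(180°/6) = 60.00 mm); the cube at (-4, 7) (footprint 14.5×15.5) is included at this height (perimeter 60.00 mm); the cylinder at (-3, 1.5) is not intersected at this z (z outside [0.5, 17.5]); After the difference (first − rest): starting from the r=10 cylinder, the 14.5×15.5 cube at (-4, 7) partially overlaps it — only the 15.74 mm² overlap (of its 224.75 mm²) is removed, clipping the outline — boundary = 60.70 mm. So its perimeter = 60.70 mm. Layer 5 is larger (78.00 vs 60.70 mm).

layer 5 (z = 0.6 mm)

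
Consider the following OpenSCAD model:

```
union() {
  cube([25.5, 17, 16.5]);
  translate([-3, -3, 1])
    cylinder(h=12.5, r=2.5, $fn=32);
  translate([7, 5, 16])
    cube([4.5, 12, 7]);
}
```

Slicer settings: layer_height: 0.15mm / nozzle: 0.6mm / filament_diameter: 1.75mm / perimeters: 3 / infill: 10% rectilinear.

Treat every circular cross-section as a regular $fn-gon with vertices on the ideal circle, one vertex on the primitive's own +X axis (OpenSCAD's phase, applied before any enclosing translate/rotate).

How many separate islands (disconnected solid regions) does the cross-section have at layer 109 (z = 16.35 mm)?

1

At z = 16.35 mm: the cube (footprint 25.5×17) is included at this height; the cylinder at (-3, -3) is not intersected at this z (z outside [1, 13.5]); the cube at (7, 5) is present — its section is the full 4.5×12 rectangle; Merging all regions: the 4.5×12 cube at (7, 5) lies entirely inside the 25.5×17 cube, so the union is just the 25.5×17 cube — 1 connected region. Overall, the cross-section is a single solid region. Island count = 1.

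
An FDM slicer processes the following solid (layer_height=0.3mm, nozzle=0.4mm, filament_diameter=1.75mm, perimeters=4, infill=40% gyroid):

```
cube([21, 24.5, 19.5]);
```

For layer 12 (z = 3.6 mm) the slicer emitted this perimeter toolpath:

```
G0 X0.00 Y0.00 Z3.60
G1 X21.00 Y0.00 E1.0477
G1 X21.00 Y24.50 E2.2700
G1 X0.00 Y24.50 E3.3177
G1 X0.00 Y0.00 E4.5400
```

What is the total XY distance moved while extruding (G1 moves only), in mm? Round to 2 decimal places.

Sum the Euclidean lengths of each G1 segment: total = 91.00 mm.

91.00 mm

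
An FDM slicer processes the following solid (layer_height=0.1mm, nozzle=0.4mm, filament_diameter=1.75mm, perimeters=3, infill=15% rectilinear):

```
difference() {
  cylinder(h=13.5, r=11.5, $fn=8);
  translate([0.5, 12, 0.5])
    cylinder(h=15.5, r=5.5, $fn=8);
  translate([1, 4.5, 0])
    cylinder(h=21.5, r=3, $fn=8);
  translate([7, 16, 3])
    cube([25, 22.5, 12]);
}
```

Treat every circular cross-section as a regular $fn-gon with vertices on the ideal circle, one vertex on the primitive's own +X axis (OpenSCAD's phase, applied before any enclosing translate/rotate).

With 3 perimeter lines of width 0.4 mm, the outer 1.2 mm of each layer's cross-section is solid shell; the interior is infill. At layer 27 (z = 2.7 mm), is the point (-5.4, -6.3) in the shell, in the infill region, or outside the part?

At z = 2.7 mm: the r=11.5 cylinder contributes a regular 8-gon of circumradius 11.5; the cylinder at (0.5, 12): section is a regular 8-gon, circumradius r=5.5; the cylinder at (1, 4.5): section is a regular 8-gon, circumradius r=3; the cube at (7, 16) is absent (z outside [3, 15]); After the difference (first − rest): starting from the r=11.5 cylinder, the r=5.5 cylinder at (0.5, 12) partially overlaps it — only the 27.39 mm² overlap (of its 85.56 mm²) is removed, clipping the outline; the r=3 cylinder at (1, 4.5) partially overlaps it — only the 24.30 mm² overlap (of its 25.46 mm²) is removed, clipping the outline — 1 connected region. Overall, the cross-section is a single solid region. The nearest boundary edge runs (-0.00, -11.50)→(-8.13, -8.13); distance from the point to it = 2.74 mm. The point is inside the cross-section and 2.74 mm from the nearest boundary — more than the 1.2 mm shell width (3 × 0.4), so it's in the infill interior.

infill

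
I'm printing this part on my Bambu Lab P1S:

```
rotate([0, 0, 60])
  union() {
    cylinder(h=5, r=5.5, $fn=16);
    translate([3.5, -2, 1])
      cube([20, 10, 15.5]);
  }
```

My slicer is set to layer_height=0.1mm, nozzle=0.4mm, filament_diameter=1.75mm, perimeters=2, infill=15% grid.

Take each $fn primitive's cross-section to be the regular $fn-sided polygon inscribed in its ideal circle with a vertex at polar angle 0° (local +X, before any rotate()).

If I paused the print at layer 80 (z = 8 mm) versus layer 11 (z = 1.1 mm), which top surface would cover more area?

layer 11 (z = 1.1 mm)

Layer 80 (z = 8): the cylinder is not intersected at this z (z outside [0, 5]); the cube at (3.5, -2) is present — its section is the full 20×10 rectangle (area 200.00 mm²); Merging all regions: only the 20×10 cube at (3.5, -2) is present, so the union is just that shape — area = 200.00 mm²; (whole slice rotated 60° about Z — lengths, areas and connectivity unchanged). So its area = 200.00 mm². Layer 11 (z = 1.1): the cylinder: section is a regular 16-gon, circumradius r=5.5 (area = (16/2)·5.500²·sin(360°/16) = 92.61 mm²); the cube at (3.5, -2) is present — its section is the full 20×10 rectangle (area 200.00 mm²); Merging all regions: the regions partially overlap — summed areas 292.61 mm² minus the doubly-counted overlap 9.18 mm² gives 283.43 mm² — area = 283.43 mm²; (rotated 60° about Z; rotation is an isometry so areas/perimeters/island counts are preserved). So its area = 283.43 mm². Layer 11 is larger (283.43 vs 200.00 mm²).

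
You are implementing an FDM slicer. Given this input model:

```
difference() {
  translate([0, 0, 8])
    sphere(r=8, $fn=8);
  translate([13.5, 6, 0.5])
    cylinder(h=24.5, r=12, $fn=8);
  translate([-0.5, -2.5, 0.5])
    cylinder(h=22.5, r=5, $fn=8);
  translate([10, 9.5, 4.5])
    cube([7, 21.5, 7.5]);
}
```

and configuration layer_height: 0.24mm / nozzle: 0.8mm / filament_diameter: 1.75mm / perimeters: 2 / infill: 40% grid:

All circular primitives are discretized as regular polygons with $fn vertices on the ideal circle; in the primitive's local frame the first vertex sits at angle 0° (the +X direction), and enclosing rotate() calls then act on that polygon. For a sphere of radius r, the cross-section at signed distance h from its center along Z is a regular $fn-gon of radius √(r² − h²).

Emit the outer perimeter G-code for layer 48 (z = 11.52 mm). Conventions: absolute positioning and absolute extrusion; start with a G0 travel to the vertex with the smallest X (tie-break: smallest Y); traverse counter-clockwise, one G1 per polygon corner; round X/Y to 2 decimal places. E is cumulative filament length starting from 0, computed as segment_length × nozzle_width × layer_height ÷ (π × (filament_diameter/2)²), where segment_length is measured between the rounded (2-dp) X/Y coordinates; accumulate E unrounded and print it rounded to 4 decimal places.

At z = 11.52 mm: the r=8 sphere slices to a regular 8-gon of circumradius 7.184 (√(r²−h²) with h=3.52 from center); the r=12 cylinder at (13.5, 6) contributes a regular 8-gon of circumradius 12; the r=5 cylinder at (-0.5, -2.5) contributes a regular 8-gon of circumradius 5; the cube at (10, 9.5) is present — its section is the full 7×21.5 rectangle; Subtracting the remaining from the first: starting from the r=8 sphere, the r=12 cylinder at (13.5, 6) partially overlaps it — only the 24.29 mm² overlap (of its 407.29 mm²) is removed, clipping the outline; the r=5 cylinder at (-0.5, -2.5) partially overlaps it — only the 68.30 mm² overlap (of its 70.71 mm²) is removed, clipping the outline; the 7×21.5 cube at (10, 9.5) misses the remaining region (no effect) — 1 connected region. The outline is a single polygon with 16 vertices. Extrusion per mm of travel: 0.8 × 0.24 / (π × 0.875²) = 0.079824. Accumulating E over each segment gives final E = 4.5179.

G0 X-7.18 Y0.00 Z11.52
G1 X-5.08 Y-5.08 E0.4388
G1 X-4.30 Y-5.40 E0.5061
G1 X-5.50 Y-2.50 E0.7566
G1 X-4.04 Y1.04 E1.0623
G1 X-0.50 Y2.50 E1.3680
G1 X3.04 Y1.04 E1.6736
G1 X4.50 Y-2.50 E1.9793
G1 X3.09 Y-5.90 E2.2731
G1 X5.08 Y-5.08 E2.4449
G1 X5.99 Y-2.89 E2.6342
G1 X5.01 Y-2.49 E2.7187
G1 X1.50 Y6.00 E3.4521
G1 X1.70 Y6.48 E3.4936
G1 X0.00 Y7.18 E3.6403
G1 X-5.08 Y5.08 E4.0791
G1 X-7.18 Y0.00 E4.5179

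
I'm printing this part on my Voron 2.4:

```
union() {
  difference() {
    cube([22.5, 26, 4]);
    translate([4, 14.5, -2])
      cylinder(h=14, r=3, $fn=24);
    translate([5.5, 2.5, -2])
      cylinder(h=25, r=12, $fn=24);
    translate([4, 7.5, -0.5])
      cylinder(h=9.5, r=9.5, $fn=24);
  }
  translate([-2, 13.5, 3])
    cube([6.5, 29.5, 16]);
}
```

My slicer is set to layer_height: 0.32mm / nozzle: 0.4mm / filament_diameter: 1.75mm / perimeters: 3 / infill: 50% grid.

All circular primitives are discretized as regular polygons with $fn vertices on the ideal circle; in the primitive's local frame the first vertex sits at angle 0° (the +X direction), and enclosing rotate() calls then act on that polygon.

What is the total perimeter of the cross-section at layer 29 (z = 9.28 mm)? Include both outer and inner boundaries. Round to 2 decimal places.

At z = 9.28 mm: the cube does not reach this height (z outside [0, 4]); the r=3 cylinder at (4, 14.5) contributes a regular 24-gon of circumradius 3 (perimeter = 2·24·3.000·sin(180°/24) = 18.80 mm); the r=12 cylinder at (5.5, 2.5) contributes a regular 24-gon of circumradius 12 (perimeter = 2·24·12.000·sin(180°/24) = 75.18 mm); the cylinder at (4, 7.5) is not intersected at this z (z outside [-0.5, 9]); Taking the first minus the rest: the first operand is absent here, so nothing remains; the cube at (-2, 13.5) (footprint 6.5×29.5) is included at this height (perimeter 72.00 mm); Merging all regions: only the 6.5×29.5 cube at (-2, 13.5) is present, so the union is just that shape — boundary = 72.00 mm. Overall, the cross-section is a single solid region. Total boundary length (outer) = 72.00 mm.

72.00 mm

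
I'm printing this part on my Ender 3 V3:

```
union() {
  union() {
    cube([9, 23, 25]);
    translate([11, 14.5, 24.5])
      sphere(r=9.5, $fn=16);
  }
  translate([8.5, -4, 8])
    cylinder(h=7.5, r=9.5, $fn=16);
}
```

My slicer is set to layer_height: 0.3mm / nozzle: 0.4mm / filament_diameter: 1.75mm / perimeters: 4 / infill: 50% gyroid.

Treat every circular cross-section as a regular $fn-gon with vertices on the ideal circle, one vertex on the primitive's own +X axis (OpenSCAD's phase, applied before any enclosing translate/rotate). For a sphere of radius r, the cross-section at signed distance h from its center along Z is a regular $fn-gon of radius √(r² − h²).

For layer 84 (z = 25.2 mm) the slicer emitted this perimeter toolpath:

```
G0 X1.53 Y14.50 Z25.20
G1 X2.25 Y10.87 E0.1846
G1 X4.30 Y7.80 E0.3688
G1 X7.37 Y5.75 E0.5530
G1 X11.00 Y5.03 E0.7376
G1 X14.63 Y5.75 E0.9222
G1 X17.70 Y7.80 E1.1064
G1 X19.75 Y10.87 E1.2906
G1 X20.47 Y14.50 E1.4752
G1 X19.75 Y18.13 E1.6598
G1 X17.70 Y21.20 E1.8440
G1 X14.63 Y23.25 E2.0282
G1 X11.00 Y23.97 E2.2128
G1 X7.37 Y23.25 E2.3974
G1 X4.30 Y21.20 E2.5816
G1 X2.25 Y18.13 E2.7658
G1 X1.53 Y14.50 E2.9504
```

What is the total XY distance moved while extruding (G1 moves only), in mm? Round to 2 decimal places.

Sum the Euclidean lengths of each G1 segment: total = 59.14 mm.

59.14 mm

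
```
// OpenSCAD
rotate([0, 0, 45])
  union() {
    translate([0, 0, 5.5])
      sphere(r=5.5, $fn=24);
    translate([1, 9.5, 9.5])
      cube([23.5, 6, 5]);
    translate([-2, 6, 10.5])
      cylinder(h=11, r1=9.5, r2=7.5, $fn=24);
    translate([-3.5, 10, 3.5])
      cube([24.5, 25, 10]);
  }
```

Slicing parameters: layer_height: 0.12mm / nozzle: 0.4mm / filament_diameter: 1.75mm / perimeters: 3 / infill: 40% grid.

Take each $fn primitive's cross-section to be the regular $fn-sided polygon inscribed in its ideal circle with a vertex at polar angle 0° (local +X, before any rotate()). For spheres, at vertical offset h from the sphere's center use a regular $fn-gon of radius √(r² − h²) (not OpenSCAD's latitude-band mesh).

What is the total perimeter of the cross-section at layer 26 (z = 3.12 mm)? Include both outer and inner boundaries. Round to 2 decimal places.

31.07 mm

At z = 3.12 mm: the sphere: section is a regular 24-gon, circumradius = √(r²−h²) = √(5.5²−2.38²) = 4.958 (perimeter = 2·24·4.958·sin(180°/24) = 31.07 mm); the cube at (1, 9.5) is absent (z outside [9.5, 14.5]); the cone at (-2, 6) is not intersected at this z (z outside [10.5, 21.5]); the cube at (-3.5, 10) does not reach this height (z outside [3.5, 13.5]); Taking the union: only the r=5.5 sphere is present, so the union is just that shape — boundary = 31.07 mm; (rotated 45° about Z; rotation is an isometry so areas/perimeters/island counts are preserved). Overall, the cross-section is a single solid region. Total boundary length (outer) = 31.07 mm.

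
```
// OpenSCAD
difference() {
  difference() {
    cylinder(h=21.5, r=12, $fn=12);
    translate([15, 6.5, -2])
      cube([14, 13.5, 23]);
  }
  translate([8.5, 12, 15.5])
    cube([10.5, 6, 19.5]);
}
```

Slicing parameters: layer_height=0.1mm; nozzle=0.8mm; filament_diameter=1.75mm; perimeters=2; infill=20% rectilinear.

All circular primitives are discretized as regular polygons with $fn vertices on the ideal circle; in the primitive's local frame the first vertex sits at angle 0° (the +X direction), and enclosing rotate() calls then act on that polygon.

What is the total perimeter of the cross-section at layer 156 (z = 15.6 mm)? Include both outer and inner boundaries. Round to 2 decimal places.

74.54 mm

At z = 15.6 mm: the cylinder: section is a regular 12-gon, circumradius r=12 (perimeter = 2·12·12.000·sin(180°/12) = 74.54 mm); the cube at (15, 6.5) is present — its section is the full 14×13.5 rectangle (perimeter 55.00 mm); After the difference (first − rest): starting from the r=12 cylinder, the 14×13.5 cube at (15, 6.5) misses the remaining region (no effect) — boundary = 74.54 mm; the cube at (8.5, 12) is present — its section is the full 10.5×6 rectangle (perimeter 33.00 mm); Taking the first minus the rest: starting from the result so far, the 10.5×6 cube at (8.5, 12) misses the remaining region (no effect) — boundary = 74.54 mm. Overall, the cross-section is a single solid region. Total boundary length (outer) = 74.54 mm.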